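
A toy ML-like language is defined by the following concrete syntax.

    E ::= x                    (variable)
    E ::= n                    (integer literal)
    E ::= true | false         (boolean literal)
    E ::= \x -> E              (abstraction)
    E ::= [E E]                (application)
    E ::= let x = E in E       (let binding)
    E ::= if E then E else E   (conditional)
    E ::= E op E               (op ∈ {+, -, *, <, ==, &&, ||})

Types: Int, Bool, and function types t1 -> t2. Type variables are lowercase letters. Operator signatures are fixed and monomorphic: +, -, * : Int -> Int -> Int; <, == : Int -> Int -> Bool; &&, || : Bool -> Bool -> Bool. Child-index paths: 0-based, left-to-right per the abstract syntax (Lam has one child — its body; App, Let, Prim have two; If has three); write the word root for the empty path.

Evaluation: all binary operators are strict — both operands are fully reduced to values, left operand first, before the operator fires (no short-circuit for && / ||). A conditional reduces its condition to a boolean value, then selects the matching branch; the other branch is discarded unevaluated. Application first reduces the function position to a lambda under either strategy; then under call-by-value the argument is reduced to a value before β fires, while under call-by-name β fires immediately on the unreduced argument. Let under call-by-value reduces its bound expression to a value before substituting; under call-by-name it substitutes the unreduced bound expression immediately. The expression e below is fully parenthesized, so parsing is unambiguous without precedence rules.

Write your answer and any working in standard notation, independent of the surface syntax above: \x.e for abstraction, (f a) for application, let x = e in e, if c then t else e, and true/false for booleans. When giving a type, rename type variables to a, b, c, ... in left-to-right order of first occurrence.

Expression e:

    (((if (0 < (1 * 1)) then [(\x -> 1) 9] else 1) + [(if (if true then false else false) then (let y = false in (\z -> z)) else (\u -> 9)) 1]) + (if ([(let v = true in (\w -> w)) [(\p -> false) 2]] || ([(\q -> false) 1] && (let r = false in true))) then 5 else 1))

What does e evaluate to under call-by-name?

Derivation:
step 0: (((if (0 < (1 * 1)) then ((\x.1) 9) else 1) + ((if (if true then false else false) then (let y = false in (\z.z)) else (\u.9)) 1)) + (if (((let v = true in (\w.w)) ((\p.false) 2)) || (((\q.false) 1) && (let r = false in true))) then 5 else 1))
step 1: [delta@0.0.0.1] (((if (0 < 1) then ((\x.1) 9) else 1) + ((if (if true then false else false) then (let y = false in (\z.z)) else (\u.9)) 1)) + (if (((let v = true in (\w.w)) ((\p.false) 2)) || (((\q.false) 1) && (let r = false in true))) then 5 else 1))
step 2: [delta@0.0.0] (((if true then ((\x.1) 9) else 1) + ((if (if true then false else false) then (let y = false in (\z.z)) else (\u.9)) 1)) + (if (((let v = true in (\w.w)) ((\p.false) 2)) || (((\q.false) 1) && (let r = false in true))) then 5 else 1))
step 3: [if@0.0] ((((\x.1) 9) + ((if (if true then false else false) then (let y = false in (\z.z)) else (\u.9)) 1)) + (if (((let v = true in (\w.w)) ((\p.false) 2)) || (((\q.false) 1) && (let r = false in true))) then 5 else 1))
step 4: [beta@0.0] ((1 + ((if (if true then false else false) then (let y = false in (\z.z)) else (\u.9)) 1)) + (if (((let v = true in (\w.w)) ((\p.false) 2)) || (((\q.false) 1) && (let r = false in true))) then 5 else 1))
step 5: [if@0.1.0.0] ((1 + ((if false then (let y = false in (\z.z)) else (\u.9)) 1)) + (if (((let v = true in (\w.w)) ((\p.false) 2)) || (((\q.false) 1) && (let r = false in true))) then 5 else 1))
step 6: [if@0.1.0] ((1 + ((\u.9) 1)) + (if (((let v = true in (\w.w)) ((\p.false) 2)) || (((\q.false) 1) && (let r = false in true))) then 5 else 1))
step 7: [beta@0.1] ((1 + 9) + (if (((let v = true in (\w.w)) ((\p.false) 2)) || (((\q.false) 1) && (let r = false in true))) then 5 else 1))
step 8: [delta@0] (10 + (if (((let v = true in (\w.w)) ((\p.false) 2)) || (((\q.false) 1) && (let r = false in true))) then 5 else 1))
step 9: [let@1.0.0.0] (10 + (if (((\w.w) ((\p.false) 2)) || (((\q.false) 1) && (let r = false in true))) then 5 else 1))
step 10: [beta@1.0.0] (10 + (if (((\p.false) 2) || (((\q.false) 1) && (let r = false in true))) then 5 else 1))
step 11: [beta@1.0.0] (10 + (if (false || (((\q.false) 1) && (let r = false in true))) then 5 else 1))
step 12: [beta@1.0.1.0] (10 + (if (false || (false && (let r = false in true))) then 5 else 1))
step 13: [let@1.0.1.1] (10 + (if (false || (false && true)) then 5 else 1))
step 14: [delta@1.0.1] (10 + (if (false || false) then 5 else 1))
step 15: [delta@1.0] (10 + (if false then 5 else 1))
step 16: [if@1] (10 + 1)
step 17: [delta@root] 11

Answer: 11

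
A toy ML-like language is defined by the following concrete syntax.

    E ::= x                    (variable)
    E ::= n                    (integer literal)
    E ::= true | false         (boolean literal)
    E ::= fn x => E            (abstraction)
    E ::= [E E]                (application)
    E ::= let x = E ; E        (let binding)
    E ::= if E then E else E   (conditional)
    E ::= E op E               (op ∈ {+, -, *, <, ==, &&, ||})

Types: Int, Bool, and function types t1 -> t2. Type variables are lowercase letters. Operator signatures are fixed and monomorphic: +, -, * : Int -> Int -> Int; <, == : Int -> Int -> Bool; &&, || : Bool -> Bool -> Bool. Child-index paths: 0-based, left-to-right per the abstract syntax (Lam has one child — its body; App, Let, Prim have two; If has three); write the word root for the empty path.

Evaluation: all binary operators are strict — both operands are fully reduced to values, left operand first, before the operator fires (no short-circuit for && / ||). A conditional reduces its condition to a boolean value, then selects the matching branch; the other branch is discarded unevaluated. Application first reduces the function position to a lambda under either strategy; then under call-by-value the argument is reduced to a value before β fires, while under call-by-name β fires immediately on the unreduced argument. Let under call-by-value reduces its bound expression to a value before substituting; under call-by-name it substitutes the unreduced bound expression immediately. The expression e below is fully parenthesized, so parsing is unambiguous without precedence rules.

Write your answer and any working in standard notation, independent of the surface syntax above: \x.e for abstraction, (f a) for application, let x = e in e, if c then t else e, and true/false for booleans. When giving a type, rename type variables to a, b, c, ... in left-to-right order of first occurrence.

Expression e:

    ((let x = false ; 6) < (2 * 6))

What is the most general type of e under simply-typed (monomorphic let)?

Answer: Bool

Derivation:
let x : Bool
  unify Int ~ Int
  unify Int ~ Int
  unify Int ~ Int
  unify Int ~ Int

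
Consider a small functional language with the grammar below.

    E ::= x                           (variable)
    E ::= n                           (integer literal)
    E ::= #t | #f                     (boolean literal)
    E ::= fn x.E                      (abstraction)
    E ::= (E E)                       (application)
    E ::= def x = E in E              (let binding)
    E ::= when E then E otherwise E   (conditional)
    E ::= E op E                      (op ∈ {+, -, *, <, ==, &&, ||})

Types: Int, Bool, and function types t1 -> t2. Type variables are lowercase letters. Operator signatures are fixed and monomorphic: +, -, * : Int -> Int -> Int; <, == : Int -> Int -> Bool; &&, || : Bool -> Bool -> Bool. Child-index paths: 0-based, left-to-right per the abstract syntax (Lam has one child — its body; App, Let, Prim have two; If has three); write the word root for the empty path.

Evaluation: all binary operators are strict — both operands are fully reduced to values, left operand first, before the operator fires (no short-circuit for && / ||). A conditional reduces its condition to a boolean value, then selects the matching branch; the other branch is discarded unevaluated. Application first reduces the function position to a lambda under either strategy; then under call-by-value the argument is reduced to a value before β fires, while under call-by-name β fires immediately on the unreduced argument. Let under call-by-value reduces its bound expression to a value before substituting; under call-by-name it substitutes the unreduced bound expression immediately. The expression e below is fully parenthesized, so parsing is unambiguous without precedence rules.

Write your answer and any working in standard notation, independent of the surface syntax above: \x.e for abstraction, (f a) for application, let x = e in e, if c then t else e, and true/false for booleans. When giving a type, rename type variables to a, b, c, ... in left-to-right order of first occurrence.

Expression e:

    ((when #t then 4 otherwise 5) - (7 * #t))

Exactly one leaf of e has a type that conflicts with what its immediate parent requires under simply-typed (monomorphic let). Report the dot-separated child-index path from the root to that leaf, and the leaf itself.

Answer: 1.1 : true

Working:
  unify Bool ~ Bool
  unify Int ~ Int
  unify Int ~ Int
  unify Int ~ Int
  unify Bool ~ Int
  FAIL: mismatch Bool ~ Int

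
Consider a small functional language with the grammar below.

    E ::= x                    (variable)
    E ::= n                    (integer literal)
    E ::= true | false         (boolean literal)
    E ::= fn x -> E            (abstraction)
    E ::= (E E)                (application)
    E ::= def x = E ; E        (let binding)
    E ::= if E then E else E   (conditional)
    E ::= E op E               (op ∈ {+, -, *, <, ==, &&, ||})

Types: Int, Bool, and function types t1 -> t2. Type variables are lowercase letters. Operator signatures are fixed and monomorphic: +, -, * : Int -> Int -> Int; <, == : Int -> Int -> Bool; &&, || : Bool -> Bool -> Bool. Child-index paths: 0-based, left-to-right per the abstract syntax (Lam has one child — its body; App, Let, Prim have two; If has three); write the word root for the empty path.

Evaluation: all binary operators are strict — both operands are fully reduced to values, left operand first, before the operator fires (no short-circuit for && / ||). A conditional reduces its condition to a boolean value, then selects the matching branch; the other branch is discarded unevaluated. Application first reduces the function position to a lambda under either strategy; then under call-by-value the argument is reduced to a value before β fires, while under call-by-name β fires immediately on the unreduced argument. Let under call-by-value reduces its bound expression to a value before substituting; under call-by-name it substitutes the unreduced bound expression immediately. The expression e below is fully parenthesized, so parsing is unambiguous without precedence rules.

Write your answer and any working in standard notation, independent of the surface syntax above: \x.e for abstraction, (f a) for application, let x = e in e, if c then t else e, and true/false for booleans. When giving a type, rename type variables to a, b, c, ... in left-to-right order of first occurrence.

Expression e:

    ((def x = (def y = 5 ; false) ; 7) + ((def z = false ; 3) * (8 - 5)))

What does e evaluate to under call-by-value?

Trace:
step 0: ((let x = (let y = 5 in false) in 7) + ((let z = false in 3) * (8 - 5)))
step 1: [let@0.0] ((let x = false in 7) + ((let z = false in 3) * (8 - 5)))
step 2: [let@0] (7 + ((let z = false in 3) * (8 - 5)))
step 3: [let@1.0] (7 + (3 * (8 - 5)))
step 4: [delta@1.1] (7 + (3 * 3))
step 5: [delta@1] (7 + 9)
step 6: [delta@root] 16

Answer: 16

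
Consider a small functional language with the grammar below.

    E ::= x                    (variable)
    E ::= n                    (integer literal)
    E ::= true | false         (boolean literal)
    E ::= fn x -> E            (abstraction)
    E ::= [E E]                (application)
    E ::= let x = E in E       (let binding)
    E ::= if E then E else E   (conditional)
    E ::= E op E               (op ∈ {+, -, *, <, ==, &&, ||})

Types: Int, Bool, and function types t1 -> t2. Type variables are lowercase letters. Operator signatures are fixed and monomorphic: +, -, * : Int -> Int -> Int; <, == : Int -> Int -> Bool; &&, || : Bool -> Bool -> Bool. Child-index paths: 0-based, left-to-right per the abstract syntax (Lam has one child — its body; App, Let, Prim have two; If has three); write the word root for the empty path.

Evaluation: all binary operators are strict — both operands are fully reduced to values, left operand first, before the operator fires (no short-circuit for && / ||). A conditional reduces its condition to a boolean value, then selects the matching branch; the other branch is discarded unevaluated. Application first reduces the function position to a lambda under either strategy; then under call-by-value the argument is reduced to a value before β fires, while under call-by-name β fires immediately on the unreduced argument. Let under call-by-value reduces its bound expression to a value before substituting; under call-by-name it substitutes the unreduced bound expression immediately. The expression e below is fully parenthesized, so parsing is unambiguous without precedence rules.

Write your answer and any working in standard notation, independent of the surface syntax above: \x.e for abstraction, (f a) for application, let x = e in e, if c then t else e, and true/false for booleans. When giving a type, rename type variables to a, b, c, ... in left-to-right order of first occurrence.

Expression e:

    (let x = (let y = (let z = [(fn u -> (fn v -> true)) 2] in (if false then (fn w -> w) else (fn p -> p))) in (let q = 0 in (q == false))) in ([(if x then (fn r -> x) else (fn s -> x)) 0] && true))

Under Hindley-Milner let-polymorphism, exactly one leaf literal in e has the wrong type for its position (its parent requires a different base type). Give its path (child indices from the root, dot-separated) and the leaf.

Working:
\v._ : b -> Bool
\u._ : a -> b -> Bool
  unify a -> b -> Bool ~ Int -> c
  unify a ~ Int
  unify b -> Bool ~ c
_ _ : b -> Bool
let z : forall. b -> Bool
  unify Bool ~ Bool
w : d
\w._ : d -> d
p : e
\p._ : e -> e
  unify d -> d ~ e -> e
  unify d ~ e
  unify e ~ e
let y : forall. e -> e
let q : Int
q : Int
  unify Int ~ Int
  unify Bool ~ Int
  FAIL: mismatch Bool ~ Int

Answer: 0.1.1.1 : false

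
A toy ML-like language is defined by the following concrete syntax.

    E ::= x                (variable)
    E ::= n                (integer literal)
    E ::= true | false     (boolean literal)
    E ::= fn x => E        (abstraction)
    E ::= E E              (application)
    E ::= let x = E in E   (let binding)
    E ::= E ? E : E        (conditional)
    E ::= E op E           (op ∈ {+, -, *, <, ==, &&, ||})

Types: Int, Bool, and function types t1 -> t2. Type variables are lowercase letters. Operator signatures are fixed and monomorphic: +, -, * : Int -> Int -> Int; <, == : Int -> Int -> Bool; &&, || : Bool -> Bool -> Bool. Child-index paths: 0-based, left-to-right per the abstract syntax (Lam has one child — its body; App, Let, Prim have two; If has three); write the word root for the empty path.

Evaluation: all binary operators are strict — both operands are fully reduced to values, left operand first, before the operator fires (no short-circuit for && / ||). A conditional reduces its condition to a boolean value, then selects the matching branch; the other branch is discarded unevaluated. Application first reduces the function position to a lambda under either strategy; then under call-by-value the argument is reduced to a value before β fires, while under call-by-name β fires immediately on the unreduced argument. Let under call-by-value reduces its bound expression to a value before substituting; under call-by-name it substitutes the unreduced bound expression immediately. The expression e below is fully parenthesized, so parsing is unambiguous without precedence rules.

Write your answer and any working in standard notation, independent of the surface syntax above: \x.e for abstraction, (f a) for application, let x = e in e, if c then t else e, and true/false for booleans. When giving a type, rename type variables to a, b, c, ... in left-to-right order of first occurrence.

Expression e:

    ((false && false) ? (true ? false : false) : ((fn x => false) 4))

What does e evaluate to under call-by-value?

Answer: false

Trace:
step 0: (if (false && false) then (if true then false else false) else ((\x.false) 4))
step 1: [delta@0] (if false then (if true then false else false) else ((\x.false) 4))
step 2: [if@root] ((\x.false) 4)
step 3: [beta@root] false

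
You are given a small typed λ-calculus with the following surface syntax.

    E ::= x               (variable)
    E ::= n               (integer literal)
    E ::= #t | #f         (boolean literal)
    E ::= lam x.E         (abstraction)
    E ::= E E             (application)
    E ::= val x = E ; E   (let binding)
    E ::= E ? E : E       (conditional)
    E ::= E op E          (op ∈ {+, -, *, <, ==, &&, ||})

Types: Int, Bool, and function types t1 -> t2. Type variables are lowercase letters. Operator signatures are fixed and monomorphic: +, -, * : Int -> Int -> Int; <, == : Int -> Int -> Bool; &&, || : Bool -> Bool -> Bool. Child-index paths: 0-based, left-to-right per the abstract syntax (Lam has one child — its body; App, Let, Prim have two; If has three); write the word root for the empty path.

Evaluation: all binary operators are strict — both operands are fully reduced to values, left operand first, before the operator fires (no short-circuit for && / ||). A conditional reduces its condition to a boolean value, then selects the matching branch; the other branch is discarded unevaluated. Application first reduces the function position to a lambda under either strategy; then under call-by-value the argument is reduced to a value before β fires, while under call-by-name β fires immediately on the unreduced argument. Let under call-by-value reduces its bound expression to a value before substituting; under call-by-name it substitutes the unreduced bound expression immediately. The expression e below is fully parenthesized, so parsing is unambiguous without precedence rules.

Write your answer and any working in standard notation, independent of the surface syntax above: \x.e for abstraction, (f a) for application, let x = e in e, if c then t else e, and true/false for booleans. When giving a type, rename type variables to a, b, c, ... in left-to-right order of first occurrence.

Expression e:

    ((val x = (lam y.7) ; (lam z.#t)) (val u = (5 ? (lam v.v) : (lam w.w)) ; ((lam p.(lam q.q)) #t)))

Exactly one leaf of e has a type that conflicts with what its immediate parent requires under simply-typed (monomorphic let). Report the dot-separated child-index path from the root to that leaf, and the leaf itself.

Derivation:
\y._ : a -> Int
let x : a -> Int
\z._ : b -> Bool
  unify Int ~ Bool
  FAIL: mismatch Int ~ Bool

Answer: 1.0.0 : 5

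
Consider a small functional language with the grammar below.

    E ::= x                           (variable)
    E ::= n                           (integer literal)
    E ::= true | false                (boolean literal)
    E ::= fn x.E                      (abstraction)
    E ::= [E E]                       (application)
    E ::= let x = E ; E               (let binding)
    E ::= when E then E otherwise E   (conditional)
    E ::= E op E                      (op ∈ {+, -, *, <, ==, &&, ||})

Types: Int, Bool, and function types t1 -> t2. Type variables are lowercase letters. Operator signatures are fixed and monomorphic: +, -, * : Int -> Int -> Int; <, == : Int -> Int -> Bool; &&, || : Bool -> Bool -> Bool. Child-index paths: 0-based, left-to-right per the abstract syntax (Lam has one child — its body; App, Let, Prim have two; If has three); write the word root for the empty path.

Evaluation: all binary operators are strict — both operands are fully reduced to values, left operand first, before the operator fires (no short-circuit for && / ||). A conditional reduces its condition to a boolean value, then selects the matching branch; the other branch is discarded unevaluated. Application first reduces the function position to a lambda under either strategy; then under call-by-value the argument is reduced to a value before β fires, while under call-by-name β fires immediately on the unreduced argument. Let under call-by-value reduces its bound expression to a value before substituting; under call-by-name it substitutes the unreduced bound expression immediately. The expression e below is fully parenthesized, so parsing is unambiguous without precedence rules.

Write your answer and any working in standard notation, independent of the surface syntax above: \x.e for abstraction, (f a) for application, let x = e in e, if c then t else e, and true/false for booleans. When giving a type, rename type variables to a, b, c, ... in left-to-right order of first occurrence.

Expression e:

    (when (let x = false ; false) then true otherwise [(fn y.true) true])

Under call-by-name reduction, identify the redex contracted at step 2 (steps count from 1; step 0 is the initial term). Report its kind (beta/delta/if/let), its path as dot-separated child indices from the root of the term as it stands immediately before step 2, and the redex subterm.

Trace:
step 0: (if (let x = false in false) then true else ((\y.true) true))
step 1: [let@0] (if false then true else ((\y.true) true))
step 2: [if@root] ((\y.true) true)

Answer: if at root : (if false then true else ((\y.true) true))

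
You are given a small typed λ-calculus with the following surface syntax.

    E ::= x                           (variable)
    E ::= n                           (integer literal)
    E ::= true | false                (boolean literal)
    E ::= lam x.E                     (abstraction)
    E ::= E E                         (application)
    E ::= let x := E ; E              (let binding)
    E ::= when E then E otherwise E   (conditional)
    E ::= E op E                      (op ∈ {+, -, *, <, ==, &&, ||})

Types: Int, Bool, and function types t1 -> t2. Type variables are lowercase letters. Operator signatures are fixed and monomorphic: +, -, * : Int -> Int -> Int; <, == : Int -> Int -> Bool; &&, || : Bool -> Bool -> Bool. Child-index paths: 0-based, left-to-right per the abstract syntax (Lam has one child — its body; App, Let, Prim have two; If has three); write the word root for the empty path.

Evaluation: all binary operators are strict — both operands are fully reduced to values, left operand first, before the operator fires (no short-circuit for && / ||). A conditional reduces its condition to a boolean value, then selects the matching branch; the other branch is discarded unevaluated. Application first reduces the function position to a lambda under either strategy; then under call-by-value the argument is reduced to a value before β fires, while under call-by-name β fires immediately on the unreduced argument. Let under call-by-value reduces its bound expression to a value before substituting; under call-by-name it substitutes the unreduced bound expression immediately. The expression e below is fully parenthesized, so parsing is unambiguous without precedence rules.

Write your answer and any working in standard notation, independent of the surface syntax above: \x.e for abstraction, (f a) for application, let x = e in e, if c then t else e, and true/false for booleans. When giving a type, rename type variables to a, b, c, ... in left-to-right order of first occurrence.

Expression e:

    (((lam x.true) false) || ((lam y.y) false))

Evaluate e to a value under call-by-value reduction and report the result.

Answer: true

Trace:
step 0: (((\x.true) false) || ((\y.y) false))
step 1: [beta@0] (true || ((\y.y) false))
step 2: [beta@1] (true || false)
step 3: [delta@root] true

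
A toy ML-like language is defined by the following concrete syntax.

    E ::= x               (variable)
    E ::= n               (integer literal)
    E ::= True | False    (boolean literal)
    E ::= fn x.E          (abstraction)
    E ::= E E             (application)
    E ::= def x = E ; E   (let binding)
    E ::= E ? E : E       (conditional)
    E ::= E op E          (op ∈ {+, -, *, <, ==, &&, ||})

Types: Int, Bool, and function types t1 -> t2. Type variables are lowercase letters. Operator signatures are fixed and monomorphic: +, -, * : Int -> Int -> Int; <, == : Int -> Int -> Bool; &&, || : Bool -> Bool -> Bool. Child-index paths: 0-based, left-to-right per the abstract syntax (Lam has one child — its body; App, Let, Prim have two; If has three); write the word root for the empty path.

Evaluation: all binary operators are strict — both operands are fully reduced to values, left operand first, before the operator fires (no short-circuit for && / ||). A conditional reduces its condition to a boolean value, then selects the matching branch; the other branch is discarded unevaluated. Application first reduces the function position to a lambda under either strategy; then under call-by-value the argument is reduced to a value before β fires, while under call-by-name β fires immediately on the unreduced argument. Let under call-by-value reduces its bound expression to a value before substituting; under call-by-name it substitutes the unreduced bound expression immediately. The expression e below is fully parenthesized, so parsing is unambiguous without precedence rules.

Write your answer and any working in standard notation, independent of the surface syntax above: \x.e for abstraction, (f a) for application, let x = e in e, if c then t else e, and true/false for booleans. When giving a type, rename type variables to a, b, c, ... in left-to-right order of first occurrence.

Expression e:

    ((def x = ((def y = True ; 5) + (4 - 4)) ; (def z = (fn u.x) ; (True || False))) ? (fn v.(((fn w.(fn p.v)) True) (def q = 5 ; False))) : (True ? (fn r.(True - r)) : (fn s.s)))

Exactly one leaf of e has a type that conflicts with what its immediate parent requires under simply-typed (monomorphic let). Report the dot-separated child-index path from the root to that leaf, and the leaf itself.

Answer: 2.1.0.0 : true

Derivation:
let y : Bool
  unify Int ~ Int
  unify Int ~ Int
  unify Int ~ Int
  unify Int ~ Int
let x : Int
x : Int
\u._ : a -> Int
let z : a -> Int
  unify Bool ~ Bool
  unify Bool ~ Bool
  unify Bool ~ Bool
v : b
\p._ : d -> b
\w._ : c -> d -> b
  unify c -> d -> b ~ Bool -> e
  unify c ~ Bool
  unify d -> b ~ e
_ _ : d -> b
let q : Int
  unify d -> b ~ Bool -> f
  unify d ~ Bool
  unify b ~ f
_ _ : f
\v._ : f -> f
  unify Bool ~ Bool
  unify Bool ~ Int
  FAIL: mismatch Bool ~ Int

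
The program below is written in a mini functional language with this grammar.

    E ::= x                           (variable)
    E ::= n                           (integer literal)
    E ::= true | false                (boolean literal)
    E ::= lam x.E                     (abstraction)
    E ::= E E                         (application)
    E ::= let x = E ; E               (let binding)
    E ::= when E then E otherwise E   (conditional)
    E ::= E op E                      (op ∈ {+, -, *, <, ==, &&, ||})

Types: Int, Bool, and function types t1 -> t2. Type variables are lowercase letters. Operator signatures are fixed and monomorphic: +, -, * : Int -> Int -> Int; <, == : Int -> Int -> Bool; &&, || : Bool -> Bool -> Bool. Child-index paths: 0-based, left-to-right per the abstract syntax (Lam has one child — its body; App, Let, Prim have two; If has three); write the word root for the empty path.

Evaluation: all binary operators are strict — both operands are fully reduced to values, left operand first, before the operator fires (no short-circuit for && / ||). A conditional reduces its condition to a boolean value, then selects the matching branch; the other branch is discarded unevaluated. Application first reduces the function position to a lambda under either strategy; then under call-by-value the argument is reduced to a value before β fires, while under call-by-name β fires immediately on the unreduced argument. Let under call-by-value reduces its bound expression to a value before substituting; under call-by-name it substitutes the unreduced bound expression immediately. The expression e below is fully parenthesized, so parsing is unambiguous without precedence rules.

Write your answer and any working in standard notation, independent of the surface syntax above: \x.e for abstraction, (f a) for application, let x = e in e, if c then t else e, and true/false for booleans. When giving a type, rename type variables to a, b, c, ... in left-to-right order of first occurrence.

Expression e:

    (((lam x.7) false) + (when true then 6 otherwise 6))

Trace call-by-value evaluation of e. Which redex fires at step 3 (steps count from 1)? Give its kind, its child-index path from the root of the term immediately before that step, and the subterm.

Answer: delta at root : (7 + 6)

Trace:
step 0: (((\x.7) false) + (if true then 6 else 6))
step 1: [beta@0] (7 + (if true then 6 else 6))
step 2: [if@1] (7 + 6)
step 3: [delta@root] 13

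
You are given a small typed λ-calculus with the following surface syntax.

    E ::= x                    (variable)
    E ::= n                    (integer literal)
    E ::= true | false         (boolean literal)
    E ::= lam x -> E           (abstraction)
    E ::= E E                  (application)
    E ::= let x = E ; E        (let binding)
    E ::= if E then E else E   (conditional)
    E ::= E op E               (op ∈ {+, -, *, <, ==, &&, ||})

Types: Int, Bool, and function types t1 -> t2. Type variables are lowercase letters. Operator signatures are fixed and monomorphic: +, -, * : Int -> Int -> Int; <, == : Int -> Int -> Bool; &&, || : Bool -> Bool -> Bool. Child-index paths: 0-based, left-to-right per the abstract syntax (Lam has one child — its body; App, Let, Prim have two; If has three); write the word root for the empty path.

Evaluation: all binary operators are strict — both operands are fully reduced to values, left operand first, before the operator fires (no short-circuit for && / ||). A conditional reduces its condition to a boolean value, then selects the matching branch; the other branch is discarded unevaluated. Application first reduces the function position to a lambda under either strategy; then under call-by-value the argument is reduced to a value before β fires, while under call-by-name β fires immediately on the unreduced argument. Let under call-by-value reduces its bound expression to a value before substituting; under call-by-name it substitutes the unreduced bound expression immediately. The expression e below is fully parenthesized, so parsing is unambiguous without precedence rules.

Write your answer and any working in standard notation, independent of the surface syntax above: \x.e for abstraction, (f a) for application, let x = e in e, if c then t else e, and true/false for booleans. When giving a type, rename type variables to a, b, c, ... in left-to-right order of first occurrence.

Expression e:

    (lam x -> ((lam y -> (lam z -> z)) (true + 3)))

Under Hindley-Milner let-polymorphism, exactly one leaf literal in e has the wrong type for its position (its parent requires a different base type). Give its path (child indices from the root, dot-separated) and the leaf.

Answer: 0.1.0 : true

Derivation:
z : c
\z._ : c -> c
\y._ : b -> c -> c
  unify Bool ~ Int
  FAIL: mismatch Bool ~ Int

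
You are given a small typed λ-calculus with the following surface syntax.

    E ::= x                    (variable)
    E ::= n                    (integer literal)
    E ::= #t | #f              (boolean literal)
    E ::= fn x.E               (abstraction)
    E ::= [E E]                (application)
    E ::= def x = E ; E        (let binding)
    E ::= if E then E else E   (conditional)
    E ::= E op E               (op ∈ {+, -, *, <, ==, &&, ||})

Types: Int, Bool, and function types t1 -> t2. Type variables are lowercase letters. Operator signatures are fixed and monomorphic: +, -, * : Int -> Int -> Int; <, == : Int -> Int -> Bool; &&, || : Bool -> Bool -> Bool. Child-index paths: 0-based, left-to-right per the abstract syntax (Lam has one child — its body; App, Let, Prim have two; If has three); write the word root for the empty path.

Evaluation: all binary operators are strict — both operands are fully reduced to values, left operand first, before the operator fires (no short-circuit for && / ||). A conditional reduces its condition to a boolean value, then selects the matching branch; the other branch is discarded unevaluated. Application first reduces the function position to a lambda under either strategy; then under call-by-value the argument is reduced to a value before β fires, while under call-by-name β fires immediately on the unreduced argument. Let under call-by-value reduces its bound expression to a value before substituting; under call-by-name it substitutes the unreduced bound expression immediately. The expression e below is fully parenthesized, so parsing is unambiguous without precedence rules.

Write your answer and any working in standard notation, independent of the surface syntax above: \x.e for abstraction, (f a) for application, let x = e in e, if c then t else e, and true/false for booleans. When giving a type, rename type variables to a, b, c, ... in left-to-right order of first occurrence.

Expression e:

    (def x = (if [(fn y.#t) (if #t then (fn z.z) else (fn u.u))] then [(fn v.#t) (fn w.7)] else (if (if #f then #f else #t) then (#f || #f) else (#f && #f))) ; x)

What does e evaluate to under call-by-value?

Answer: true

Trace:
step 0: (let x = (if ((\y.true) (if true then (\z.z) else (\u.u))) then ((\v.true) (\w.7)) else (if (if false then false else true) then (false || false) else (false && false))) in x)
step 1: [if@0.0.1] (let x = (if ((\y.true) (\z.z)) then ((\v.true) (\w.7)) else (if (if false then false else true) then (false || false) else (false && false))) in x)
step 2: [beta@0.0] (let x = (if true then ((\v.true) (\w.7)) else (if (if false then false else true) then (false || false) else (false && false))) in x)
step 3: [if@0] (let x = ((\v.true) (\w.7)) in x)
step 4: [beta@0] (let x = true in x)
step 5: [let@root] true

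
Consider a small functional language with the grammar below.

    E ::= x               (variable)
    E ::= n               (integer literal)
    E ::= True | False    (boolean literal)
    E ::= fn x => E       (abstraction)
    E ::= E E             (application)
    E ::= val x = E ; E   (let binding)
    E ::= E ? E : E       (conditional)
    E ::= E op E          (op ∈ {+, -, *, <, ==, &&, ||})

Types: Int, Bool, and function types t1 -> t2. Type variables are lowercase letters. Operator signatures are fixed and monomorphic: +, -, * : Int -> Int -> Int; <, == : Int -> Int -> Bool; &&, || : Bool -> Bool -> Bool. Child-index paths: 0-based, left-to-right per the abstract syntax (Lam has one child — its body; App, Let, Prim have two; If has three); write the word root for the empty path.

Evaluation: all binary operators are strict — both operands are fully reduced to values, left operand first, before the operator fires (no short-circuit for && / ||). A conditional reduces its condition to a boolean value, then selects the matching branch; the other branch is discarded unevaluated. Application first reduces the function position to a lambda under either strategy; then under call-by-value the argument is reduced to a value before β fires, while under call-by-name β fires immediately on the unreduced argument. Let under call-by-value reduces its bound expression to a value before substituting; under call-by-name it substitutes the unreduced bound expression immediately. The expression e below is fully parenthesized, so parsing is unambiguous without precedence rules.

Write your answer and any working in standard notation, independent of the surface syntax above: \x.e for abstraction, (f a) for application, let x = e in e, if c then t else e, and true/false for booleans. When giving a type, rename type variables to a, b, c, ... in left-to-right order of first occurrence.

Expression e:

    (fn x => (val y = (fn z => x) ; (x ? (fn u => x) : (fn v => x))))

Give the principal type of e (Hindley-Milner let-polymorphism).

Answer: Bool -> a -> Bool

Trace:
x : a
\z._ : b -> a
let y : forall. b -> a
x : a
  unify a ~ Bool
x : Bool
\u._ : c -> Bool
x : Bool
\v._ : d -> Bool
  unify c -> Bool ~ d -> Bool
  unify c ~ d
  unify Bool ~ Bool
\x._ : Bool -> d -> Bool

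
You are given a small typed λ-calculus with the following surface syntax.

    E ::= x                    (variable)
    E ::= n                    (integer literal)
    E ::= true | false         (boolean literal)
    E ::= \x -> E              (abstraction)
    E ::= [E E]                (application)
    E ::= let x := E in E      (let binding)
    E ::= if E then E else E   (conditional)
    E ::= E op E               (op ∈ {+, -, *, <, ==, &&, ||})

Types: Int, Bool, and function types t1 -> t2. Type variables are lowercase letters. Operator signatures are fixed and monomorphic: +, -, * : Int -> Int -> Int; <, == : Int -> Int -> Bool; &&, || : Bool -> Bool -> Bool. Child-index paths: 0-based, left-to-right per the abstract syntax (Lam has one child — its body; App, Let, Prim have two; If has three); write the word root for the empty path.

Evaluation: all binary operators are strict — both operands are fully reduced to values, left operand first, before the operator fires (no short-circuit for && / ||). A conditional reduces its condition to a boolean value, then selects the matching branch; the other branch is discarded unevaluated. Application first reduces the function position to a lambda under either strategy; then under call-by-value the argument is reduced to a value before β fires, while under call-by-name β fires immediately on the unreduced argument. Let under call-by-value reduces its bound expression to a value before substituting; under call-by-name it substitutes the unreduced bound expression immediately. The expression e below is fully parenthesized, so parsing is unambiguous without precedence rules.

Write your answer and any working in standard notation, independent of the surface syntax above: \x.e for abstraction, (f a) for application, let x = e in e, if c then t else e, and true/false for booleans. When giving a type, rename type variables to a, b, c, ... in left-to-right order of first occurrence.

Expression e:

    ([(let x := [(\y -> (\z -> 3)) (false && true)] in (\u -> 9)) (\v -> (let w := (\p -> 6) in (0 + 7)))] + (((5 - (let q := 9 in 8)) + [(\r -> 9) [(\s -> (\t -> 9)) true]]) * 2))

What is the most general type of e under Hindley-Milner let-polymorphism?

Answer: Int

Derivation:
\z._ : b -> Int
\y._ : a -> b -> Int
  unify Bool ~ Bool
  unify Bool ~ Bool
  unify a -> b -> Int ~ Bool -> c
  unify a ~ Bool
  unify b -> Int ~ c
_ _ : b -> Int
let x : forall. b -> Int
\u._ : d -> Int
\p._ : f -> Int
let w : forall. f -> Int
  unify Int ~ Int
  unify Int ~ Int
\v._ : e -> Int
  unify d -> Int ~ (e -> Int) -> g
  unify d ~ e -> Int
  unify Int ~ g
_ _ : Int
  unify Int ~ Int
  unify Int ~ Int
let q : Int
  unify Int ~ Int
  unify Int ~ Int
\r._ : h -> Int
\t._ : j -> Int
\s._ : i -> j -> Int
  unify i -> j -> Int ~ Bool -> k
  unify i ~ Bool
  unify j -> Int ~ k
_ _ : j -> Int
  unify h -> Int ~ (j -> Int) -> l
  unify h ~ j -> Int
  unify Int ~ l
_ _ : Int
  unify Int ~ Int
  unify Int ~ Int
  unify Int ~ Int
  unify Int ~ Int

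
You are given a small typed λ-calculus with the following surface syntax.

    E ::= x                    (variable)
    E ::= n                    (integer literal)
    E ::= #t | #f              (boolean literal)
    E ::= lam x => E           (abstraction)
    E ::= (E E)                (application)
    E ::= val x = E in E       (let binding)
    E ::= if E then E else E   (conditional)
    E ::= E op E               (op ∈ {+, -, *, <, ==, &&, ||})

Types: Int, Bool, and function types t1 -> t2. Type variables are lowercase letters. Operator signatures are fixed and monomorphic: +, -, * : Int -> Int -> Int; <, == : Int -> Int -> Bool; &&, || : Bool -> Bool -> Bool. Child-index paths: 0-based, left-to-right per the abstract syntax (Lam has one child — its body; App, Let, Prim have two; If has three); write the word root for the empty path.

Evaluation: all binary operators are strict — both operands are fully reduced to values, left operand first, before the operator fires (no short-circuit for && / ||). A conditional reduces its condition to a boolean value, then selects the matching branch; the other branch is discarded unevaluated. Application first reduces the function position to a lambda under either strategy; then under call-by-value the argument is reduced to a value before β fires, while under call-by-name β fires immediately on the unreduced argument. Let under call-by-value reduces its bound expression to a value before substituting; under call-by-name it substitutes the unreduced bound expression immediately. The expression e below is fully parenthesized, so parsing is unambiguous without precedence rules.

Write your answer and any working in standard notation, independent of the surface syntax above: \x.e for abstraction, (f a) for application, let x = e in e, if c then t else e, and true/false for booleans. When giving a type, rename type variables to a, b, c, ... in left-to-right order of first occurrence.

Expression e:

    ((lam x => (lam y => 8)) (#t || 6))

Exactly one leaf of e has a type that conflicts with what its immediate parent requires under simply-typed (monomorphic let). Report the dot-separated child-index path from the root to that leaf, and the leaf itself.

Derivation:
\y._ : b -> Int
\x._ : a -> b -> Int
  unify Bool ~ Bool
  unify Int ~ Bool
  FAIL: mismatch Int ~ Bool

Answer: 1.1 : 6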